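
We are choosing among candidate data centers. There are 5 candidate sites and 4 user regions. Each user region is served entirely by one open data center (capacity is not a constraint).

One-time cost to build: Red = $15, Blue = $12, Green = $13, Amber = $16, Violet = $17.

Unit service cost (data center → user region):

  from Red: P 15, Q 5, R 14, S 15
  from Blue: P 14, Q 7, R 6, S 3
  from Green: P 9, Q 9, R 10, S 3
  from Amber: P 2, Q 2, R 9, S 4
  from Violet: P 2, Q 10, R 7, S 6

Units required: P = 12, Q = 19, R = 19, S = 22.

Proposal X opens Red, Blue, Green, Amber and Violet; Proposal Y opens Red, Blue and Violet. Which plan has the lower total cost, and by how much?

Proposal X: {Red, Blue, Green, Amber, Violet}: P→Amber 2·12=24, Q→Amber 2·19=38, R→Blue 6·19=114, S→Blue 3·22=66. Service 242; fixed 73; total 315.
Proposal Y: {Red, Blue, Violet}: P→Violet 2·12=24, Q→Red 5·19=95, R→Blue 6·19=114, S→Blue 3·22=66. Service 299; fixed 44; total 343.
Difference: |315 − 343| = 28.

Proposal X is cheaper by 28.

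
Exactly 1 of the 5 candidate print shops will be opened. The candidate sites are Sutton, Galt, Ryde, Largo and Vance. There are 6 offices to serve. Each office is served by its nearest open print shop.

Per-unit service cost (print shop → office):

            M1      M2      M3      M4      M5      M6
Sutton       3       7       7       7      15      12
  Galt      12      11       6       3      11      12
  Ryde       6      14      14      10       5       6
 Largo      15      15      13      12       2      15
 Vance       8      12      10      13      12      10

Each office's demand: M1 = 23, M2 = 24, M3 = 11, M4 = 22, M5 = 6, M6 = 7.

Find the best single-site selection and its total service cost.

Choose Sutton only; total service cost 642.

With exactly 1 open, each office uses its cheapest among the chosen.
{Sutton}: M1→Sutton 3·23=69, M2→Sutton 7·24=168, M3→Sutton 7·11=77, M4→Sutton 7·22=154, M5→Sutton 15·6=90, M6→Sutton 12·7=84. Service cost 642.
{Galt}: service cost 822
{Ryde}: service cost 920
Among all 5 size-1 choices, {Sutton} is lowest.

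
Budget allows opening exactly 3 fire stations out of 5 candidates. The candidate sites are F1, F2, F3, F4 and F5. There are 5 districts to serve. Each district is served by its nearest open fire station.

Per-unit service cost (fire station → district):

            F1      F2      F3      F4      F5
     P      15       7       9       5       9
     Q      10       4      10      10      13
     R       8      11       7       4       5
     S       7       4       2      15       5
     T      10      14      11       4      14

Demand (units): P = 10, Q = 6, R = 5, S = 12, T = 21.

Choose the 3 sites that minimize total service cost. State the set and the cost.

Choose F2, F3 and F4; total service cost 202.

With exactly 3 open, each district uses its cheapest among the chosen.
{F2, F3, F4}: P→F4 5·10=50, Q→F2 4·6=24, R→F4 4·5=20, S→F3 2·12=24, T→F4 4·21=84. Service cost 202.
{F1, F2, F4}: service cost 226
{F2, F4, F5}: service cost 226
Among all 10 size-3 choices, {F2, F3, F4} is lowest.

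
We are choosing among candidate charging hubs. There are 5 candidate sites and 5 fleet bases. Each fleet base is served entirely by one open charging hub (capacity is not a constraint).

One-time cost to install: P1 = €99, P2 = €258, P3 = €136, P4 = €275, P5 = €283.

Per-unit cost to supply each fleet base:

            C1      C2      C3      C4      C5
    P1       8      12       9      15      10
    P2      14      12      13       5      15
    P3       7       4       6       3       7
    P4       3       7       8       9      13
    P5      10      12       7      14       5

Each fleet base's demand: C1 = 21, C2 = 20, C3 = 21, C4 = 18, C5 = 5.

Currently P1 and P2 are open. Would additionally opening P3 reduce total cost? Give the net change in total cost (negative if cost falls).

Current service cost with {P1, P2}: 737.
Adding P3: each fleet base re-picks its cheapest; new service cost 442, saving 295.
Extra fixed cost: 136. Net change = 136 − 295 = -159.
(Totals: 1094 → 935.)

Yes — net change −159 (cost falls by 159).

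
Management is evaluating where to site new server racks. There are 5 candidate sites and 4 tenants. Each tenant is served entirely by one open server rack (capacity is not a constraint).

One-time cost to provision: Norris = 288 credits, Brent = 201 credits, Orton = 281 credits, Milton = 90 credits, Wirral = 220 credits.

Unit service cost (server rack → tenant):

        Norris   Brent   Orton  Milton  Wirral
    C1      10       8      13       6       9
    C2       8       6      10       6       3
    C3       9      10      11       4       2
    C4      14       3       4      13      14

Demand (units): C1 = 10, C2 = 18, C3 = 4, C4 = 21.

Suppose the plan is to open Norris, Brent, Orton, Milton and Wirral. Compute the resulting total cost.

Total cost: 1265

Each tenant is assigned to its cheapest site among the open ones.
{Norris, Brent, Orton, Milton, Wirral}: C1→Milton 6·10=60, C2→Wirral 3·18=54, C3→Wirral 2·4=8, C4→Brent 3·21=63. Service 185; fixed 1080; total 1265.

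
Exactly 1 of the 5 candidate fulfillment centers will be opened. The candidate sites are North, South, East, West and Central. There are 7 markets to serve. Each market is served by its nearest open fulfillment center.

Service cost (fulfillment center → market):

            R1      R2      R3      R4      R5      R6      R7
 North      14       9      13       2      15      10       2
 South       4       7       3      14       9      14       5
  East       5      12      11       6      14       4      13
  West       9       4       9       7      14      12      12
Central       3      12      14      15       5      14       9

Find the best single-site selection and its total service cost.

Choose South only; total service cost 56.

With exactly 1 open, each market uses its cheapest among the chosen.
{South}: R1→South 4, R2→South 7, R3→South 3, R4→South 14, R5→South 9, R6→South 14, R7→South 5. Service cost 56.
{North}: service cost 65
{East}: service cost 65
Among all 5 size-1 choices, {South} is lowest.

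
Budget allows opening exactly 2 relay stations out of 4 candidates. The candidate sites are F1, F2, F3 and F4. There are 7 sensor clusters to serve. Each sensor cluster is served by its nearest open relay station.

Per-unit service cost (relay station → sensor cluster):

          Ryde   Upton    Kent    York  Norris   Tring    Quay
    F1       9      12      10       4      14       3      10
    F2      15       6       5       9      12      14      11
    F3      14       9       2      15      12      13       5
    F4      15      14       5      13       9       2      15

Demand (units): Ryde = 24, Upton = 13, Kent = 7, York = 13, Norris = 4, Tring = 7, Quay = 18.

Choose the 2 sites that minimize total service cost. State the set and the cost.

Choose F1 and F3; total service cost 558.

With exactly 2 open, each sensor cluster uses its cheapest among the chosen.
{F1, F3}: Ryde→F1 9·24=216, Upton→F3 9·13=117, Kent→F3 2·7=14, York→F1 4·13=52, Norris→F3 12·4=48, Tring→F1 3·7=21, Quay→F3 5·18=90. Service cost 558.
{F1, F2}: service cost 630
{F1, F4}: service cost 689
Among all 6 size-2 choices, {F1, F3} is lowest.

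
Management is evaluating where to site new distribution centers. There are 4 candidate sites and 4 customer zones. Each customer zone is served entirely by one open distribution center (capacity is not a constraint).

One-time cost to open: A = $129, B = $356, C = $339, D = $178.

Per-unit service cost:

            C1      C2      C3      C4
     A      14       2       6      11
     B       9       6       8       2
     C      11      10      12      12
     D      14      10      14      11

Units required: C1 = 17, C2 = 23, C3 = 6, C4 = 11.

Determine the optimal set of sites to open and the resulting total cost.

Open A only; minimum total cost 570.

For any fixed open set, each customer zone goes to its cheapest open site; total = fixed + service.
{A}: C1→A 14·17=238, C2→A 2·23=46, C3→A 6·6=36, C4→A 11·11=121. Service 441; fixed 129; total 570.
{B}: C1→B 9·17=153, C2→B 6·23=138, C3→B 8·6=48, C4→B 2·11=22. Service 361; fixed 356; total 717.
{A, B}: service 257 + fixed 485 = 742
{A, B, C, D}: C1→B 9·17=153, C2→A 2·23=46, C3→A 6·6=36, C4→B 2·11=22. Service 257; fixed 1002; total 1259.
No other subset beats 570.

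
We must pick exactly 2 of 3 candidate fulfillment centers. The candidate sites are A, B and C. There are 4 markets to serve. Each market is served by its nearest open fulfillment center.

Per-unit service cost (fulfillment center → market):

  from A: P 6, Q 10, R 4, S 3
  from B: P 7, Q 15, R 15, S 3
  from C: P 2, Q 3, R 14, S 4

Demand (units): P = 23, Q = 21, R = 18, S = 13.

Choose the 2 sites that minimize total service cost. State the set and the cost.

Choose A and C; total service cost 220.

With exactly 2 open, each market uses its cheapest among the chosen.
{A, C}: P→C 2·23=46, Q→C 3·21=63, R→A 4·18=72, S→A 3·13=39. Service cost 220.
{B, C}: service cost 400
{A, B}: service cost 459
Among all 3 size-2 choices, {A, C} is lowest.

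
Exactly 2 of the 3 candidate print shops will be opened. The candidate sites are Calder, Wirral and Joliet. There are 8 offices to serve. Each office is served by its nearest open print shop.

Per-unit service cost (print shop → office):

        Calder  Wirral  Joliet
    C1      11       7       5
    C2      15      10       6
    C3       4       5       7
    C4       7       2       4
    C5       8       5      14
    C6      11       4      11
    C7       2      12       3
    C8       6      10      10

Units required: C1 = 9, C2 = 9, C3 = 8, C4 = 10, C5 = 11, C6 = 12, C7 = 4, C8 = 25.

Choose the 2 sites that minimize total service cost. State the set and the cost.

With exactly 2 open, each office uses its cheapest among the chosen.
{Calder, Wirral}: C1→Wirral 7·9=63, C2→Wirral 10·9=90, C3→Calder 4·8=32, C4→Wirral 2·10=20, C5→Wirral 5·11=55, C6→Wirral 4·12=48, C7→Calder 2·4=8, C8→Calder 6·25=150. Service cost 466.
{Wirral, Joliet}: service cost 524
{Calder, Joliet}: service cost 549
Among all 3 size-2 choices, {Calder, Wirral} is lowest.

Choose Calder and Wirral; total service cost 466.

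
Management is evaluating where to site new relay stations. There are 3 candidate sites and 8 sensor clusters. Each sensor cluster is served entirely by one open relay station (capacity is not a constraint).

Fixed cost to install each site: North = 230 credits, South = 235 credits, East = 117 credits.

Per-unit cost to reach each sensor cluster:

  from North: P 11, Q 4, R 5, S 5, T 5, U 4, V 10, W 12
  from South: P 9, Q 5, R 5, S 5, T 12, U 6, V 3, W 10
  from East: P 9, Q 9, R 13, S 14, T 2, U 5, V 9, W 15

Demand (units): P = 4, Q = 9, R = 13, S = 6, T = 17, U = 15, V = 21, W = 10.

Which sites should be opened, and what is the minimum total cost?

Open South and East; minimum total cost 800.

For any fixed open set, each sensor cluster goes to its cheapest open site; total = fixed + service.
{South, East}: P→South 9·4=36, Q→South 5·9=45, R→South 5·13=65, S→South 5·6=30, T→East 2·17=34, U→East 5·15=75, V→South 3·21=63, W→South 10·10=100. Service 448; fixed 352; total 800.
{South}: service 633 + fixed 235 = 868
{North}: service 650 + fixed 230 = 880
{North, South, East}: service 424 + fixed 582 = 1006
No other subset beats 800.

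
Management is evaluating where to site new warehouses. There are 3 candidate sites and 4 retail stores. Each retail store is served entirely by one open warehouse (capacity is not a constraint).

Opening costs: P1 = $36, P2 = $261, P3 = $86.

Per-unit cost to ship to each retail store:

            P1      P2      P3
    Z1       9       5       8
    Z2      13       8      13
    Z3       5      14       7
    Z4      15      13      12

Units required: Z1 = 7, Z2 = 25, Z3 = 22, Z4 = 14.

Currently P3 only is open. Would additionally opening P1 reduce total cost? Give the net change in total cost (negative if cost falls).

Current service cost with {P3}: 703.
Adding P1: each retail store re-picks its cheapest; new service cost 659, saving 44.
Extra fixed cost: 36. Net change = 36 − 44 = -8.
(Totals: 789 → 781.)

Yes — net change −8 (cost falls by 8).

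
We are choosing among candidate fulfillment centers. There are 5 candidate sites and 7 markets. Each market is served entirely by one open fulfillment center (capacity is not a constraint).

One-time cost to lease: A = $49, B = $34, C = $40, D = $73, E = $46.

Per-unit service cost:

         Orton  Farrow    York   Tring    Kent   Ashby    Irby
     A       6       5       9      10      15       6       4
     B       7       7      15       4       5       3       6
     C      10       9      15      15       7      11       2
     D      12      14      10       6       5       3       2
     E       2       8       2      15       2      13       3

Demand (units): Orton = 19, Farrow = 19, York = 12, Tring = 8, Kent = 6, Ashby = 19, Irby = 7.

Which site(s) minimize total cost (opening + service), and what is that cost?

Open B and E; minimum total cost 397.

For any fixed open set, each market goes to its cheapest open site; total = fixed + service.
{B, E}: Orton→E 2·19=38, Farrow→B 7·19=133, York→E 2·12=24, Tring→B 4·8=32, Kent→E 2·6=12, Ashby→B 3·19=57, Irby→E 3·7=21. Service 317; fixed 80; total 397.
{A, B, E}: service 279 + fixed 129 = 408
{B, C, E}: service 310 + fixed 120 = 430
{A, B, C, D, E}: Orton→E 2·19=38, Farrow→A 5·19=95, York→E 2·12=24, Tring→B 4·8=32, Kent→E 2·6=12, Ashby→B 3·19=57, Irby→C 2·7=14. Service 272; fixed 242; total 514.
No other subset beats 397.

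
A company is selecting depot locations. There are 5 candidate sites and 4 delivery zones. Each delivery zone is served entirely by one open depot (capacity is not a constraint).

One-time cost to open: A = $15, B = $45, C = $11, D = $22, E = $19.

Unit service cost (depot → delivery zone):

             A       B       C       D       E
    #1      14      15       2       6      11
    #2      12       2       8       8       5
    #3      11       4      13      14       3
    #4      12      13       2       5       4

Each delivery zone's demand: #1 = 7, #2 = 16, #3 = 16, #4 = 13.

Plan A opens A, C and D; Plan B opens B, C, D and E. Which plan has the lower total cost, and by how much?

Plan B is cheaper by 175.

Plan A: {A, C, D}: #1→C 2·7=14, #2→C 8·16=128, #3→A 11·16=176, #4→C 2·13=26. Service 344; fixed 48; total 392.
Plan B: {B, C, D, E}: #1→C 2·7=14, #2→B 2·16=32, #3→E 3·16=48, #4→C 2·13=26. Service 120; fixed 97; total 217.
Difference: |392 − 217| = 175.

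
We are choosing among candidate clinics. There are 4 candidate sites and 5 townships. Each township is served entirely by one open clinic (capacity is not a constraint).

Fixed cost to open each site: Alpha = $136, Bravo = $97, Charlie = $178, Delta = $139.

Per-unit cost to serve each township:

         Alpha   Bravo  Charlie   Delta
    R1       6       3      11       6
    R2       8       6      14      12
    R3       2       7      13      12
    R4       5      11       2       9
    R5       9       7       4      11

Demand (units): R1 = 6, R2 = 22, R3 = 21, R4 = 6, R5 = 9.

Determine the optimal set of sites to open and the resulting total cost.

For any fixed open set, each township goes to its cheapest open site; total = fixed + service.
{Alpha}: R1→Alpha 6·6=36, R2→Alpha 8·22=176, R3→Alpha 2·21=42, R4→Alpha 5·6=30, R5→Alpha 9·9=81. Service 365; fixed 136; total 501.
{Alpha, Bravo}: R1→Bravo 3·6=18, R2→Bravo 6·22=132, R3→Alpha 2·21=42, R4→Alpha 5·6=30, R5→Bravo 7·9=63. Service 285; fixed 233; total 518.
{Bravo}: R1→Bravo 3·6=18, R2→Bravo 6·22=132, R3→Bravo 7·21=147, R4→Bravo 11·6=66, R5→Bravo 7·9=63. Service 426; fixed 97; total 523.
{Alpha, Bravo, Charlie, Delta}: service 240 + fixed 550 = 790
No other subset beats 501.

Open Alpha only; minimum total cost 501.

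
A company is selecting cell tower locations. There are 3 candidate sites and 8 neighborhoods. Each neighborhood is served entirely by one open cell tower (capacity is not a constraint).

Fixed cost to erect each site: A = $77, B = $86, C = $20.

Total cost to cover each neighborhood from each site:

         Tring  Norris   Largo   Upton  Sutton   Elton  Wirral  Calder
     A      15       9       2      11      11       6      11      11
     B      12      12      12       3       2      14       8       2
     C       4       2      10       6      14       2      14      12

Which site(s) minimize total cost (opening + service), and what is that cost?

For any fixed open set, each neighborhood goes to its cheapest open site; total = fixed + service.
{C}: Tring→C 4, Norris→C 2, Largo→C 10, Upton→C 6, Sutton→C 14, Elton→C 2, Wirral→C 14, Calder→C 12. Service 64; fixed 20; total 84.
{B, C}: service 33 + fixed 106 = 139
{A, C}: service 49 + fixed 97 = 146
{A, B, C}: service 25 + fixed 183 = 208
(All 7 nonempty subsets were checked; C only is lowest.)

Open C only; minimum total cost 84.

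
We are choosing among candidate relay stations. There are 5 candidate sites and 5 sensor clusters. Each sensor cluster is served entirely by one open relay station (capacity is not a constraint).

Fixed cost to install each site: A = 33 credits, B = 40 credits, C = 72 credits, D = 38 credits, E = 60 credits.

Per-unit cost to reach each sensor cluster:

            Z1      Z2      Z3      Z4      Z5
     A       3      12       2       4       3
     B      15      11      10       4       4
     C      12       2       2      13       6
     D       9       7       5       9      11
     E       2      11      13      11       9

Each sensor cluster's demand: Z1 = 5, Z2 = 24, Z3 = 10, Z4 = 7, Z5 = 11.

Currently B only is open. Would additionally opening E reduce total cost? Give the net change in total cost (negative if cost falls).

Current service cost with {B}: 511.
Adding E: each sensor cluster re-picks its cheapest; new service cost 446, saving 65.
Extra fixed cost: 60. Net change = 60 − 65 = -5.
(Totals: 551 → 546.)

Yes — net change −5 (cost falls by 5).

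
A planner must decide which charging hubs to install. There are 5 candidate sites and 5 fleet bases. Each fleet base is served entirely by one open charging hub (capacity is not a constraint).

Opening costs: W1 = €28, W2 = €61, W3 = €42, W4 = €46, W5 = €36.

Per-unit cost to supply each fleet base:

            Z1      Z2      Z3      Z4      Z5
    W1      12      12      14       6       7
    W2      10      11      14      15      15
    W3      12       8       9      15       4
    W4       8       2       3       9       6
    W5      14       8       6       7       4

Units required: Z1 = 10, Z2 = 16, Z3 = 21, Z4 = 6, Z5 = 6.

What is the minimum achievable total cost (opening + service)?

Minimum total cost: 311

For any fixed open set, each fleet base goes to its cheapest open site; total = fixed + service.
{W4}: Z1→W4 8·10=80, Z2→W4 2·16=32, Z3→W4 3·21=63, Z4→W4 9·6=54, Z5→W4 6·6=36. Service 265; fixed 46; total 311.
{W1, W4}: service 247 + fixed 74 = 321
{W4, W5}: Z1→W4 8·10=80, Z2→W4 2·16=32, Z3→W4 3·21=63, Z4→W5 7·6=42, Z5→W5 4·6=24. Service 241; fixed 82; total 323.
{W1, W2, W3, W4, W5}: service 235 + fixed 213 = 448
No other subset beats 311.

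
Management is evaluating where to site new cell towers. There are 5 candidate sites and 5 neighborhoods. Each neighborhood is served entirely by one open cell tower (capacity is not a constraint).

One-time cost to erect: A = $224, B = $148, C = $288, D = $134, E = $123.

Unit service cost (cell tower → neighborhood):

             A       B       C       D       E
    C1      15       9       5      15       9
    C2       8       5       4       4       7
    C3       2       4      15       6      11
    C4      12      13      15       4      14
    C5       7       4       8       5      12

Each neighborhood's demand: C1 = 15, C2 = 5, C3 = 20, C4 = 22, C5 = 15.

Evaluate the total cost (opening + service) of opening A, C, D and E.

Total cost: 1067

Each neighborhood is assigned to its cheapest site among the open ones.
{A, C, D, E}: C1→C 5·15=75, C2→C 4·5=20, C3→A 2·20=40, C4→D 4·22=88, C5→D 5·15=75. Service 298; fixed 769; total 1067.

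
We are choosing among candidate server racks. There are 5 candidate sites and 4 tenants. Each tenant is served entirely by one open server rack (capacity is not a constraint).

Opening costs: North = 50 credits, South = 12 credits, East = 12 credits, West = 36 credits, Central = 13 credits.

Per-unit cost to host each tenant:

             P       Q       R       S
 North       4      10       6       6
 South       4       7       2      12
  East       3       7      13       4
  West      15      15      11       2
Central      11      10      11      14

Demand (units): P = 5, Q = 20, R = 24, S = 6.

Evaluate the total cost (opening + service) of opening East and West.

Each tenant is assigned to its cheapest site among the open ones.
{East, West}: P→East 3·5=15, Q→East 7·20=140, R→West 11·24=264, S→West 2·6=12. Service 431; fixed 48; total 479.

Total cost: 479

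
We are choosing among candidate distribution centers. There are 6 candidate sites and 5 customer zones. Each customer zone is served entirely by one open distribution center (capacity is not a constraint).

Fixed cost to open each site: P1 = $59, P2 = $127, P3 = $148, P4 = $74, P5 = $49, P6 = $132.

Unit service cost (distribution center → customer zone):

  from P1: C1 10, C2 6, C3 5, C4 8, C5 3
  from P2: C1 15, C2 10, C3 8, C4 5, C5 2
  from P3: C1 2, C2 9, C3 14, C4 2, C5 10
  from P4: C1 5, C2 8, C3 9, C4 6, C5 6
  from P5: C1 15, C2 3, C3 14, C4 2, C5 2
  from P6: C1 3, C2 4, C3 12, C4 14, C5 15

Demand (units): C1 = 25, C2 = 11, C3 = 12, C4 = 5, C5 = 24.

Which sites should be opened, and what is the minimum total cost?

For any fixed open set, each customer zone goes to its cheapest open site; total = fixed + service.
{P4, P5}: C1→P4 5·25=125, C2→P5 3·11=33, C3→P4 9·12=108, C4→P5 2·5=10, C5→P5 2·24=48. Service 324; fixed 123; total 447.
{P1, P3, P5}: service 201 + fixed 256 = 457
{P1, P4, P5}: service 276 + fixed 182 = 458
{P1, P2, P3, P4, P5, P6}: C1→P3 2·25=50, C2→P5 3·11=33, C3→P1 5·12=60, C4→P3 2·5=10, C5→P2 2·24=48. Service 201; fixed 589; total 790.
No other subset beats 447.

Open P4 and P5; minimum total cost 447.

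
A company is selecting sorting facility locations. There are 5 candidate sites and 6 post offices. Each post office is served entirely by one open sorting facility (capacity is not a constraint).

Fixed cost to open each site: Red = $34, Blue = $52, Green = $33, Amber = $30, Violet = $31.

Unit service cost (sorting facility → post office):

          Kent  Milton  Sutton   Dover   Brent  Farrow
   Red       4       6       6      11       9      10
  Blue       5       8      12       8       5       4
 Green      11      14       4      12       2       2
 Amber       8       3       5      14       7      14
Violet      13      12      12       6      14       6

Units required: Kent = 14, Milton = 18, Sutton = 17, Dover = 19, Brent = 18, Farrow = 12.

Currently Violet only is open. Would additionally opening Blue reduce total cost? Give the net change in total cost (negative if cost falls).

Current service cost with {Violet}: 1040.
Adding Blue: each post office re-picks its cheapest; new service cost 670, saving 370.
Extra fixed cost: 52. Net change = 52 − 370 = -318.
(Totals: 1071 → 753.)

Yes — net change −318 (cost falls by 318).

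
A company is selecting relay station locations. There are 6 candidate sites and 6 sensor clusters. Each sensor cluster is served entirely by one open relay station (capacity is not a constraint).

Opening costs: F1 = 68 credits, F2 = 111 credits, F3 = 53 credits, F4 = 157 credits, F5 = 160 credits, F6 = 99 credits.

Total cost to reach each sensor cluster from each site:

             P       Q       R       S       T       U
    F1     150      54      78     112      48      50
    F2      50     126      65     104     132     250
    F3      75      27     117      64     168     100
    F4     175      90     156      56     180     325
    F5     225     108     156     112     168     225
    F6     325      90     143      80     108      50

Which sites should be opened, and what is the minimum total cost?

Open F1 and F3; minimum total cost 463.

For any fixed open set, each sensor cluster goes to its cheapest open site; total = fixed + service.
{F1, F3}: P→F3 75, Q→F3 27, R→F1 78, S→F3 64, T→F1 48, U→F1 50. Service 342; fixed 121; total 463.
{F1, F2, F3}: service 304 + fixed 232 = 536
{F1, F2}: P→F2 50, Q→F1 54, R→F2 65, S→F2 104, T→F1 48, U→F1 50. Service 371; fixed 179; total 550.
{F1, F2, F3, F4, F5, F6}: service 296 + fixed 648 = 944
No other subset beats 463.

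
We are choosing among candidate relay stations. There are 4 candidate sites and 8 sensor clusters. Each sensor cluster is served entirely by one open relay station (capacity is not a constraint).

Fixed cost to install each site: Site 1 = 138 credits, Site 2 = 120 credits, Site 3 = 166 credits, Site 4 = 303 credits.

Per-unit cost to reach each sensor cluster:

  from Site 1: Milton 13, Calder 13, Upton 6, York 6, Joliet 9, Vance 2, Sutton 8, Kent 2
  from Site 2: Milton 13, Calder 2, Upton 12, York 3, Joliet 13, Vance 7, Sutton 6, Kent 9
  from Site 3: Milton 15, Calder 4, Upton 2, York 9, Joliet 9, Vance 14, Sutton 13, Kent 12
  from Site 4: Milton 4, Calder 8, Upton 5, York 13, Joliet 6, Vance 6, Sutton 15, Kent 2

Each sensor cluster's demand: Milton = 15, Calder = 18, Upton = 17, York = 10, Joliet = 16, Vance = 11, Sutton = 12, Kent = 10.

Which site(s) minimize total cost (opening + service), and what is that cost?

For any fixed open set, each sensor cluster goes to its cheapest open site; total = fixed + service.
{Site 1, Site 2}: Milton→Site 1 13·15=195, Calder→Site 2 2·18=36, Upton→Site 1 6·17=102, York→Site 2 3·10=30, Joliet→Site 1 9·16=144, Vance→Site 1 2·11=22, Sutton→Site 2 6·12=72, Kent→Site 1 2·10=20. Service 621; fixed 258; total 879.
{Site 2, Site 4}: Milton→Site 4 4·15=60, Calder→Site 2 2·18=36, Upton→Site 4 5·17=85, York→Site 2 3·10=30, Joliet→Site 4 6·16=96, Vance→Site 4 6·11=66, Sutton→Site 2 6·12=72, Kent→Site 4 2·10=20. Service 465; fixed 423; total 888.
{Site 1, Site 3}: Milton→Site 1 13·15=195, Calder→Site 3 4·18=72, Upton→Site 3 2·17=34, York→Site 1 6·10=60, Joliet→Site 1 9·16=144, Vance→Site 1 2·11=22, Sutton→Site 1 8·12=96, Kent→Site 1 2·10=20. Service 643; fixed 304; total 947.
{Site 1, Site 2, Site 3, Site 4}: Milton→Site 4 4·15=60, Calder→Site 2 2·18=36, Upton→Site 3 2·17=34, York→Site 2 3·10=30, Joliet→Site 4 6·16=96, Vance→Site 1 2·11=22, Sutton→Site 2 6·12=72, Kent→Site 1 2·10=20. Service 370; fixed 727; total 1097.
No other subset beats 879.

Open Site 1 and Site 2; minimum total cost 879.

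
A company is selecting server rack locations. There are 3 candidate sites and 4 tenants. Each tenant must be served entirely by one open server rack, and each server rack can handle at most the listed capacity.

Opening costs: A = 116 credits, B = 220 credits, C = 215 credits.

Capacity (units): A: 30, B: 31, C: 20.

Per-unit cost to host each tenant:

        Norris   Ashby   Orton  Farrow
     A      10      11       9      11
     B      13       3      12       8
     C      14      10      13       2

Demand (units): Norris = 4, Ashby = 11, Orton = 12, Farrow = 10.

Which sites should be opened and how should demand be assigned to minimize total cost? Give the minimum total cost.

Open {A, B}: Norris→A 10·4=40, Ashby→B 3·11=33, Orton→A 9·12=108, Farrow→B 8·10=80.
Loads: A carries 16/30, B carries 21/31. Service 261; fixed 336; total 597.
Next best feasible plan costs 609.

Minimum total cost: 597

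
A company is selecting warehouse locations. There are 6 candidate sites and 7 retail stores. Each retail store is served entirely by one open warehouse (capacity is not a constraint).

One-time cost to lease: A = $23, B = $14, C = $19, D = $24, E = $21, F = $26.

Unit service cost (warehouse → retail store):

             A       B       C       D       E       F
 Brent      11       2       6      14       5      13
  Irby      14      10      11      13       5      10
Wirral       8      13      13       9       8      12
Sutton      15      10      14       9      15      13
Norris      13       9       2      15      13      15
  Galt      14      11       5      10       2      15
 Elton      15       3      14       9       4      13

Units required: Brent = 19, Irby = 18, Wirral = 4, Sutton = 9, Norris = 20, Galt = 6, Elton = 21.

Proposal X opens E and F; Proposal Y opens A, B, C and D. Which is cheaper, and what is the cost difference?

Proposal X: {E, F}: Brent→E 5·19=95, Irby→E 5·18=90, Wirral→E 8·4=32, Sutton→F 13·9=117, Norris→E 13·20=260, Galt→E 2·6=12, Elton→E 4·21=84. Service 690; fixed 47; total 737.
Proposal Y: {A, B, C, D}: Brent→B 2·19=38, Irby→B 10·18=180, Wirral→A 8·4=32, Sutton→D 9·9=81, Norris→C 2·20=40, Galt→C 5·6=30, Elton→B 3·21=63. Service 464; fixed 80; total 544.
Difference: |737 − 544| = 193.

Proposal Y is cheaper by 193.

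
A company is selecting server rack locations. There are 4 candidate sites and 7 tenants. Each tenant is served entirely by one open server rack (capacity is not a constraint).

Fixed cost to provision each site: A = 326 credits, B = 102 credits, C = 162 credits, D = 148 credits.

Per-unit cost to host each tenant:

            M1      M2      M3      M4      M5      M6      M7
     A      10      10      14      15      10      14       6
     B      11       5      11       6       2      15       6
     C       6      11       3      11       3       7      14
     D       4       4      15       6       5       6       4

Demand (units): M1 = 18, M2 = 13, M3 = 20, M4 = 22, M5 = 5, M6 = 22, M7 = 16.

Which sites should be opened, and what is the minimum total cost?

Open C and D; minimum total cost 837.

For any fixed open set, each tenant goes to its cheapest open site; total = fixed + service.
{C, D}: M1→D 4·18=72, M2→D 4·13=52, M3→C 3·20=60, M4→D 6·22=132, M5→C 3·5=15, M6→D 6·22=132, M7→D 4·16=64. Service 527; fixed 310; total 837.
{B, C}: M1→C 6·18=108, M2→B 5·13=65, M3→C 3·20=60, M4→B 6·22=132, M5→B 2·5=10, M6→C 7·22=154, M7→B 6·16=96. Service 625; fixed 264; total 889.
{D}: M1→D 4·18=72, M2→D 4·13=52, M3→D 15·20=300, M4→D 6·22=132, M5→D 5·5=25, M6→D 6·22=132, M7→D 4·16=64. Service 777; fixed 148; total 925.
{A, B, C, D}: M1→D 4·18=72, M2→D 4·13=52, M3→C 3·20=60, M4→B 6·22=132, M5→B 2·5=10, M6→D 6·22=132, M7→D 4·16=64. Service 522; fixed 738; total 1260.
(All 15 nonempty subsets were checked; C and D is lowest.)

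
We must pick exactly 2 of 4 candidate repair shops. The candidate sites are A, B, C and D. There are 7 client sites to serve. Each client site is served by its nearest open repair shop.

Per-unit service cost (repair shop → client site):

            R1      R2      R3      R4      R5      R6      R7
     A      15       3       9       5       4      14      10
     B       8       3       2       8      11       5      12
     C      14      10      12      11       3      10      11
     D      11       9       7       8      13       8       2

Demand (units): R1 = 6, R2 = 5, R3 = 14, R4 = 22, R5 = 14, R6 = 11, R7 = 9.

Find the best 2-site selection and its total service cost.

Choose A and B; total service cost 402.

With exactly 2 open, each client site uses its cheapest among the chosen.
{A, B}: R1→B 8·6=48, R2→A 3·5=15, R3→B 2·14=28, R4→A 5·22=110, R5→A 4·14=56, R6→B 5·11=55, R7→A 10·9=90. Service cost 402.
{A, D}: service cost 451
{B, C}: service cost 463
Among all 6 size-2 choices, {A, B} is lowest.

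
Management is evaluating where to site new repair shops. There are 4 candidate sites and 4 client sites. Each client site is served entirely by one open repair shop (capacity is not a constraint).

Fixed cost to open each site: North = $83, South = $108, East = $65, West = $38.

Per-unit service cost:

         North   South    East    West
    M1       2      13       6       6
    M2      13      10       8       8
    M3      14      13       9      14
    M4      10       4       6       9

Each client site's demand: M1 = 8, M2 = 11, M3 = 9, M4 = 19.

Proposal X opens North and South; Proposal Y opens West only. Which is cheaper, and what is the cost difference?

Proposal X: {North, South}: M1→North 2·8=16, M2→South 10·11=110, M3→South 13·9=117, M4→South 4·19=76. Service 319; fixed 191; total 510.
Proposal Y: {West}: M1→West 6·8=48, M2→West 8·11=88, M3→West 14·9=126, M4→West 9·19=171. Service 433; fixed 38; total 471.
Difference: |510 − 471| = 39.

Proposal Y is cheaper by 39.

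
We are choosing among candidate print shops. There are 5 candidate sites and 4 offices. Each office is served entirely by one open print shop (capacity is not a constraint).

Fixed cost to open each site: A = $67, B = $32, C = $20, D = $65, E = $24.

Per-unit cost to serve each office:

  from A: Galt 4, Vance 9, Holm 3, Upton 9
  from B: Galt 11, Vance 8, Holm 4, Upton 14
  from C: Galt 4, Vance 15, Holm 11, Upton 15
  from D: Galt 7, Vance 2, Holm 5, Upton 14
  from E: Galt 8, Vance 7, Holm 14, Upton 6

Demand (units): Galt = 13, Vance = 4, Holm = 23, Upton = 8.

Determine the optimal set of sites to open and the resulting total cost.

For any fixed open set, each office goes to its cheapest open site; total = fixed + service.
{A, E}: Galt→A 4·13=52, Vance→E 7·4=28, Holm→A 3·23=69, Upton→E 6·8=48. Service 197; fixed 91; total 288.
{A}: Galt→A 4·13=52, Vance→A 9·4=36, Holm→A 3·23=69, Upton→A 9·8=72. Service 229; fixed 67; total 296.
{B, C, E}: service 220 + fixed 76 = 296
{A, B, C, D, E}: Galt→A 4·13=52, Vance→D 2·4=8, Holm→A 3·23=69, Upton→E 6·8=48. Service 177; fixed 208; total 385.
No other subset beats 288.

Open A and E; minimum total cost 288.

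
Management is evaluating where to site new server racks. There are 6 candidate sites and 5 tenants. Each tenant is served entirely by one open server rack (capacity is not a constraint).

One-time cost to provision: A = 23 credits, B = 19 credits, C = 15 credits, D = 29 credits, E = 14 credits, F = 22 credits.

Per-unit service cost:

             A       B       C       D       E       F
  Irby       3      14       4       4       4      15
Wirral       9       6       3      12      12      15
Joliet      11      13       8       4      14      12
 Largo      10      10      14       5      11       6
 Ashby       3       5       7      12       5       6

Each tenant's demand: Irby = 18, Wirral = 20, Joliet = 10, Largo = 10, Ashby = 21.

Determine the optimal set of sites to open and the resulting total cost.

For any fixed open set, each tenant goes to its cheapest open site; total = fixed + service.
{A, C, D}: Irby→A 3·18=54, Wirral→C 3·20=60, Joliet→D 4·10=40, Largo→D 5·10=50, Ashby→A 3·21=63. Service 267; fixed 67; total 334.
{A, C, D, E}: service 267 + fixed 81 = 348
{A, B, C, D}: service 267 + fixed 86 = 353
{A, B, C, D, E, F}: Irby→A 3·18=54, Wirral→C 3·20=60, Joliet→D 4·10=40, Largo→D 5·10=50, Ashby→A 3·21=63. Service 267; fixed 122; total 389.
No other subset beats 334.

Open A, C and D; minimum total cost 334.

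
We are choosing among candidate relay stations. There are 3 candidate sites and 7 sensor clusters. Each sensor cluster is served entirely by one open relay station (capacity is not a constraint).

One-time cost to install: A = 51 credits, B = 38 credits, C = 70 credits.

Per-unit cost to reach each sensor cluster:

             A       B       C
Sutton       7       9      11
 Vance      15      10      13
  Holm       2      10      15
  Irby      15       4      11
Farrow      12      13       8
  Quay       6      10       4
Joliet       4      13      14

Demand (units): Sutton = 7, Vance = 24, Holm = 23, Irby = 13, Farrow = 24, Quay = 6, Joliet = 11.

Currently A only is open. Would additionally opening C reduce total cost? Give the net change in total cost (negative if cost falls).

Current service cost with {A}: 1018.
Adding C: each sensor cluster re-picks its cheapest; new service cost 810, saving 208.
Extra fixed cost: 70. Net change = 70 − 208 = -138.
(Totals: 1069 → 931.)

Yes — net change −138 (cost falls by 138).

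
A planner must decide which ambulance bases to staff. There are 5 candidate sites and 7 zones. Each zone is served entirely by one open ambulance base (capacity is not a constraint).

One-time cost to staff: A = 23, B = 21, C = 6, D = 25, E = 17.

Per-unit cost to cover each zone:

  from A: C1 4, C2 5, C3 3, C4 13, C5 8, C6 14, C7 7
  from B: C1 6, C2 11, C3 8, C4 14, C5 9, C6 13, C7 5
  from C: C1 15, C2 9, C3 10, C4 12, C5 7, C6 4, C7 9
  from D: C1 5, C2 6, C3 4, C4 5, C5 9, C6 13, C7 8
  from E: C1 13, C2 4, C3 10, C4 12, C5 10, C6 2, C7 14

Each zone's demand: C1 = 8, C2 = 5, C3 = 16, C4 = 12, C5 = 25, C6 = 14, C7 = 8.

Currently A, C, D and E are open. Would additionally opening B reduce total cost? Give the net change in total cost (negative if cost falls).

Current service cost with {A, C, D, E}: 419.
Adding B: each zone re-picks its cheapest; new service cost 403, saving 16.
Extra fixed cost: 21. Net change = 21 − 16 = 5.
(Totals: 490 → 495.)

No — net change +5 (cost rises by 5).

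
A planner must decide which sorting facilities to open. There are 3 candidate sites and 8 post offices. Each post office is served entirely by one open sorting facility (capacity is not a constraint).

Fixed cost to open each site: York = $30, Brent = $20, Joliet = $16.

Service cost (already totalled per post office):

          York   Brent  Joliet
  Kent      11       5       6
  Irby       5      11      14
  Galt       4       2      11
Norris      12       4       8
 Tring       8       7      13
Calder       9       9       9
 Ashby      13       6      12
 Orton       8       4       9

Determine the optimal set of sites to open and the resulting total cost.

Open Brent only; minimum total cost 68.

For any fixed open set, each post office goes to its cheapest open site; total = fixed + service.
{Brent}: Kent→Brent 5, Irby→Brent 11, Galt→Brent 2, Norris→Brent 4, Tring→Brent 7, Calder→Brent 9, Ashby→Brent 6, Orton→Brent 4. Service 48; fixed 20; total 68.
{Brent, Joliet}: Kent→Brent 5, Irby→Brent 11, Galt→Brent 2, Norris→Brent 4, Tring→Brent 7, Calder→Brent 9, Ashby→Brent 6, Orton→Brent 4. Service 48; fixed 36; total 84.
{York, Brent}: Kent→Brent 5, Irby→York 5, Galt→Brent 2, Norris→Brent 4, Tring→Brent 7, Calder→York 9, Ashby→Brent 6, Orton→Brent 4. Service 42; fixed 50; total 92.
{York, Brent, Joliet}: Kent→Brent 5, Irby→York 5, Galt→Brent 2, Norris→Brent 4, Tring→Brent 7, Calder→York 9, Ashby→Brent 6, Orton→Brent 4. Service 42; fixed 66; total 108.
No other subset beats 68.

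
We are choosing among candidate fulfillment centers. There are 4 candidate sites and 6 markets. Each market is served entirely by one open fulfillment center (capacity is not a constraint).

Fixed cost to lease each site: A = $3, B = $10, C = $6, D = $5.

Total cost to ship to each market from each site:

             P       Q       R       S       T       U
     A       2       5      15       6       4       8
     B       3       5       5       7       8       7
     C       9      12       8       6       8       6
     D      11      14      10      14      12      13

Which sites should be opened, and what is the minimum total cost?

For any fixed open set, each market goes to its cheapest open site; total = fixed + service.
{A, C}: P→A 2, Q→A 5, R→C 8, S→A 6, T→A 4, U→C 6. Service 31; fixed 9; total 40.
{A, B}: P→A 2, Q→A 5, R→B 5, S→A 6, T→A 4, U→B 7. Service 29; fixed 13; total 42.
{A}: service 40 + fixed 3 = 43
{A, B, C, D}: service 28 + fixed 24 = 52
No other subset beats 40.

Open A and C; minimum total cost 40.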